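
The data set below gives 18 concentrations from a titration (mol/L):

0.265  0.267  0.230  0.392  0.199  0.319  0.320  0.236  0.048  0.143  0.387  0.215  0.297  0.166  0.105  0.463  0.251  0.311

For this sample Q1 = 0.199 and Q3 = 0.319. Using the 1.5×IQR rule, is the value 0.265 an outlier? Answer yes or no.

IQR = Q3 − Q1 = 0.319 − 0.199 = 0.120.
Lower fence = Q1 − 1.5·IQR = 0.199 − 0.180 = 0.019.
Upper fence = Q3 + 1.5·IQR = 0.319 + 0.180 = 0.499.
0.265 lies within [0.019, 0.499].

no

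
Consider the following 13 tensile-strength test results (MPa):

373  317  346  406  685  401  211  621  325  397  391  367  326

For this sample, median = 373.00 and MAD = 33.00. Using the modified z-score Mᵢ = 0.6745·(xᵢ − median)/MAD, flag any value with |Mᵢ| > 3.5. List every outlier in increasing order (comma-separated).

|Mᵢ| > 3.5 ⇔ |xᵢ − 373.00| > 3.5·33.00/0.6745 = 171.24.
So outliers lie outside [201.76, 544.24].
621: M = 5.07 → outlier.
685: M = 6.38 → outlier.

621, 685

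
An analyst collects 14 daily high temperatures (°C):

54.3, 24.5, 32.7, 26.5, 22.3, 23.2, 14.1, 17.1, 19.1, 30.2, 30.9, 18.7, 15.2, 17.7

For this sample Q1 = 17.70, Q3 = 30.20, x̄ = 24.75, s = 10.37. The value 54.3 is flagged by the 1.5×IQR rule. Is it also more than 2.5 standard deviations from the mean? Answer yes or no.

yes

z = (54.3 − 24.75) / 10.37 = 2.85.
|z| = 2.85 > 2.5.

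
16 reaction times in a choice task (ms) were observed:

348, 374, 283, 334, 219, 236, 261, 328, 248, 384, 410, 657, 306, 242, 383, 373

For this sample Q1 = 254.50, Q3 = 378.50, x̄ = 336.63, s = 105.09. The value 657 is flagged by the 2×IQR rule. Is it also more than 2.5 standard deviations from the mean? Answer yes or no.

z = (657 − 336.63) / 105.09 = 3.05.
|z| = 3.05 > 2.5.

yes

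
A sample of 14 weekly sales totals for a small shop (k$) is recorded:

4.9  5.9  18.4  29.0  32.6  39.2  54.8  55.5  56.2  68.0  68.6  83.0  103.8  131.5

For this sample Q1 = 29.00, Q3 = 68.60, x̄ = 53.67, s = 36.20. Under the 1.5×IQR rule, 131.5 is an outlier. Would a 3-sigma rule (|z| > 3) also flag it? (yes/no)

z = (131.5 − 53.67) / 36.20 = 2.15.
|z| = 2.15 ≤ 3.

no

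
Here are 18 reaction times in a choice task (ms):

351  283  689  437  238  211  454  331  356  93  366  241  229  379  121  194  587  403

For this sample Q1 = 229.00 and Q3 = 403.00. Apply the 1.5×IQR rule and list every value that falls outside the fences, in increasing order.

IQR = Q3 − Q1 = 403.00 − 229.00 = 174.00.
Lower fence = Q1 − 1.5·IQR = 229.00 − 261.00 = -32.00.
Upper fence = Q3 + 1.5·IQR = 403.00 + 261.00 = 664.00.
689 > 664.00 → outlier.
All remaining values lie within [-32.00, 664.00].

689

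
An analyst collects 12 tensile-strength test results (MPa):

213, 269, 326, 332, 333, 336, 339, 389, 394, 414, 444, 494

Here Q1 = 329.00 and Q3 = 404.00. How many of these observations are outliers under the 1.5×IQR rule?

1

IQR = 75.00; fences at 329.00 − 112.50 = 216.50 and 404.00 + 112.50 = 516.50.
Outside the cutoffs: 213.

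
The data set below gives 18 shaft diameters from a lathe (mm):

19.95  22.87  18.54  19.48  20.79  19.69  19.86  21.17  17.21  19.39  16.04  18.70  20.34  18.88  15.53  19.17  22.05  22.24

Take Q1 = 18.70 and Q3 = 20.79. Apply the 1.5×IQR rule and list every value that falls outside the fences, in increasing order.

IQR = Q3 − Q1 = 20.79 − 18.70 = 2.09.
Lower fence = Q1 − 1.5·IQR = 18.70 − 3.135 = 15.565.
Upper fence = Q3 + 1.5·IQR = 20.79 + 3.135 = 23.925.
15.53 < 15.565 → outlier.
All remaining values lie within [15.565, 23.925].

15.53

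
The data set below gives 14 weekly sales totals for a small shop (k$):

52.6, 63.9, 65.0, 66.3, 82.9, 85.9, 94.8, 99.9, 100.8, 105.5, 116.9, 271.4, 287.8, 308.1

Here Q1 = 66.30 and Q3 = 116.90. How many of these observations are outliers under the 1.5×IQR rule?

3

IQR = 50.60; fences at 66.30 − 75.90 = -9.60 and 116.90 + 75.90 = 192.80.
Outside the cutoffs: 271.4, 287.8, 308.1.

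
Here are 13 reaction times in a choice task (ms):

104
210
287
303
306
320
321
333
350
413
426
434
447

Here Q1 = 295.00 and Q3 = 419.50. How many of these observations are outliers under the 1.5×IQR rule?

1

IQR = 124.50; fences at 295.00 − 186.75 = 108.25 and 419.50 + 186.75 = 606.25.
Outside the cutoffs: 104.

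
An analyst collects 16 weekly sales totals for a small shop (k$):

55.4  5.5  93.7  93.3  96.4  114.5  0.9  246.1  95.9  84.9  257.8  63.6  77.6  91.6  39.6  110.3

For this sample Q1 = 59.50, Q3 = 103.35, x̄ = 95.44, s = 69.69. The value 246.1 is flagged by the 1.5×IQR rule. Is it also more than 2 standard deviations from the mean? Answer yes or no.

z = (246.1 − 95.44) / 69.69 = 2.16.
|z| = 2.16 > 2.

yes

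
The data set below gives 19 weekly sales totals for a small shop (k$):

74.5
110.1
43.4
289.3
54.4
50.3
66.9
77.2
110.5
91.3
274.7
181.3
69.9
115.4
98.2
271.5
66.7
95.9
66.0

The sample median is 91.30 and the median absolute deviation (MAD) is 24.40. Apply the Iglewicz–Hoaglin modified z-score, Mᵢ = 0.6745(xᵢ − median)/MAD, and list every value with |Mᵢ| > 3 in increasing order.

271.5, 274.7, 289.3

|Mᵢ| > 3 ⇔ |xᵢ − 91.30| > 3·24.40/0.6745 = 108.52.
So outliers lie outside [-17.22, 199.82].
271.5: M = 4.98 → outlier.
274.7: M = 5.07 → outlier.
289.3: M = 5.47 → outlier.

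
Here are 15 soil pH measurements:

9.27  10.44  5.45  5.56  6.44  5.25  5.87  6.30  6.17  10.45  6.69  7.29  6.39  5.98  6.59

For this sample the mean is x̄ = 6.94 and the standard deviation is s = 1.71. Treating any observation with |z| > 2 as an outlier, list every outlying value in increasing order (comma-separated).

Cutoffs at x̄ ± 2s: 6.94 ± 2·1.71 = [3.52, 10.36].
10.44: z = 2.05, |z| > 2 → outlier.
10.45: z = 2.05, |z| > 2 → outlier.
Every other value lies within [3.52, 10.36].

10.44, 10.45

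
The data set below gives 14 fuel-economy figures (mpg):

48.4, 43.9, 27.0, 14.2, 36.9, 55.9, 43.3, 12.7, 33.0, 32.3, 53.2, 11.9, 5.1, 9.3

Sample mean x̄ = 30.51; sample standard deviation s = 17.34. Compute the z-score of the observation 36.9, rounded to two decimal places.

0.37

z = (36.9 − 30.51) / 17.34 = 0.37.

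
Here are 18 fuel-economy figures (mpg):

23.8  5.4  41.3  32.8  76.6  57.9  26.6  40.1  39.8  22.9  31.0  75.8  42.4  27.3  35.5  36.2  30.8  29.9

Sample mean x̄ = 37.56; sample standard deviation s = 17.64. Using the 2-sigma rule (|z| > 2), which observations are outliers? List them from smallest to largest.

Cutoffs at x̄ ± 2s: 37.56 ± 2·17.64 = [2.28, 72.84].
75.8: z = 2.17, |z| > 2 → outlier.
76.6: z = 2.21, |z| > 2 → outlier.
Every other value lies within [2.28, 72.84].

75.8, 76.6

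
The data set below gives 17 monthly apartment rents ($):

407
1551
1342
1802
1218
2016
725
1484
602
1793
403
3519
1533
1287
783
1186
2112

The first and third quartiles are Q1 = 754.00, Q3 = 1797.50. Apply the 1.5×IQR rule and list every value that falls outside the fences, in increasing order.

IQR = Q3 − Q1 = 1797.50 − 754.00 = 1043.50.
Lower fence = Q1 − 1.5·IQR = 754.00 − 1565.25 = -811.25.
Upper fence = Q3 + 1.5·IQR = 1797.50 + 1565.25 = 3362.75.
3519 > 3362.75 → outlier.
All remaining values lie within [-811.25, 3362.75].

3519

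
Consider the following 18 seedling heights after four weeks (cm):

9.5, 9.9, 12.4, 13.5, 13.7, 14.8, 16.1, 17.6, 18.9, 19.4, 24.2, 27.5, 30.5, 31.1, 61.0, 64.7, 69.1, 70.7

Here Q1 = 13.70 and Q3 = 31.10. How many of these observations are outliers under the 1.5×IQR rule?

IQR = 17.40; fences at 13.70 − 26.10 = -12.40 and 31.10 + 26.10 = 57.20.
Outside the cutoffs: 61.0, 64.7, 69.1, 70.7.

4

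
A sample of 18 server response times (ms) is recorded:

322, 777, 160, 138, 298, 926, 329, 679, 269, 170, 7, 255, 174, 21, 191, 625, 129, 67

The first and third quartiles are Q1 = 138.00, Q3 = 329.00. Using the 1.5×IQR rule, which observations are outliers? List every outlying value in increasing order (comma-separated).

IQR = Q3 − Q1 = 329.00 − 138.00 = 191.00.
Lower fence = Q1 − 1.5·IQR = 138.00 − 286.50 = -148.50.
Upper fence = Q3 + 1.5·IQR = 329.00 + 286.50 = 615.50.
625 > 615.50 → outlier.
679 > 615.50 → outlier.
777 > 615.50 → outlier.
926 > 615.50 → outlier.
All remaining values lie within [-148.50, 615.50].

625, 679, 777, 926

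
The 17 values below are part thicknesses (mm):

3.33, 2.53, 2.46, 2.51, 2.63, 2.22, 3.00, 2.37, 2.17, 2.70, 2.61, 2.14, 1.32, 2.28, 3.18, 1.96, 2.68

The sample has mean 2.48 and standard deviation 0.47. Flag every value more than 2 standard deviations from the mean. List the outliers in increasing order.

1.32

Cutoffs at x̄ ± 2s: 2.48 ± 2·0.47 = [1.54, 3.42].
1.32: z = -2.47, |z| > 2 → outlier.
Every other value lies within [1.54, 3.42].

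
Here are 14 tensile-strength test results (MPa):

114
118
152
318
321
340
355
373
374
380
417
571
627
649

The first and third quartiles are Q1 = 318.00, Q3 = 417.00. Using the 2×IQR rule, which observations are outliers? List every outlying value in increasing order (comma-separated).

114, 118, 627, 649

IQR = Q3 − Q1 = 417.00 − 318.00 = 99.00.
Lower fence = Q1 − 2·IQR = 318.00 − 198.00 = 120.00.
Upper fence = Q3 + 2·IQR = 417.00 + 198.00 = 615.00.
114 < 120.00 → outlier.
118 < 120.00 → outlier.
627 > 615.00 → outlier.
649 > 615.00 → outlier.
All remaining values lie within [120.00, 615.00].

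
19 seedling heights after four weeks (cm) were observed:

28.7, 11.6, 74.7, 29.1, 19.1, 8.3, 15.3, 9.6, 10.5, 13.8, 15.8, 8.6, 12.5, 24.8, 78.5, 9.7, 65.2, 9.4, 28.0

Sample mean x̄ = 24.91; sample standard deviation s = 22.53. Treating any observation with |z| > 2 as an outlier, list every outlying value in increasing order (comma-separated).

74.7, 78.5

Cutoffs at x̄ ± 2s: 24.91 ± 2·22.53 = [-20.15, 69.97].
74.7: z = 2.21, |z| > 2 → outlier.
78.5: z = 2.38, |z| > 2 → outlier.
Every other value lies within [-20.15, 69.97].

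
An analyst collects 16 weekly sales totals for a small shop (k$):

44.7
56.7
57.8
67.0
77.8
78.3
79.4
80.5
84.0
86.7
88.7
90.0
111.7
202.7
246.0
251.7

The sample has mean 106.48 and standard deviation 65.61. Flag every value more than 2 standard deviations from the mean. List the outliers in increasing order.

Cutoffs at x̄ ± 2s: 106.48 ± 2·65.61 = [-24.74, 237.70].
246.0: z = 2.13, |z| > 2 → outlier.
251.7: z = 2.21, |z| > 2 → outlier.
Every other value lies within [-24.74, 237.70].

246.0, 251.7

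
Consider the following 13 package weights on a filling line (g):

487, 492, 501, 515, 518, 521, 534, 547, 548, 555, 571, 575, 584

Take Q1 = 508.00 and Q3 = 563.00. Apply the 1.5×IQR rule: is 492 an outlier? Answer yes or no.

IQR = Q3 − Q1 = 563.00 − 508.00 = 55.00.
Lower fence = Q1 − 1.5·IQR = 508.00 − 82.50 = 425.50.
Upper fence = Q3 + 1.5·IQR = 563.00 + 82.50 = 645.50.
492 lies within [425.50, 645.50].

no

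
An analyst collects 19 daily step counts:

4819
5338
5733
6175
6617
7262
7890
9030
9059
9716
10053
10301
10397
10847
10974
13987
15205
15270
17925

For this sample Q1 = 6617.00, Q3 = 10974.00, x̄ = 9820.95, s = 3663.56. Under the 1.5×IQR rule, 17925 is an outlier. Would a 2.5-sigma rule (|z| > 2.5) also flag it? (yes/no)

no

z = (17925 − 9820.95) / 3663.56 = 2.21.
|z| = 2.21 ≤ 2.5.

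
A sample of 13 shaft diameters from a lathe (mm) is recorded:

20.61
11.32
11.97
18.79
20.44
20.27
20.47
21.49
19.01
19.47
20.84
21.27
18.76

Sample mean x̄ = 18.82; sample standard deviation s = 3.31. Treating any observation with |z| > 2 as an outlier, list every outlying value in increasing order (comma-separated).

11.32, 11.97

Cutoffs at x̄ ± 2s: 18.82 ± 2·3.31 = [12.20, 25.44].
11.32: z = -2.27, |z| > 2 → outlier.
11.97: z = -2.07, |z| > 2 → outlier.
Every other value lies within [12.20, 25.44].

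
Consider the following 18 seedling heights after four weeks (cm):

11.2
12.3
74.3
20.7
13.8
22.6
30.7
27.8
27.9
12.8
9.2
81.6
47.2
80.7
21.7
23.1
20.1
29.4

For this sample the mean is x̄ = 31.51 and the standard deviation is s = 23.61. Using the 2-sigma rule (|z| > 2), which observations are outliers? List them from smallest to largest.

80.7, 81.6

Cutoffs at x̄ ± 2s: 31.51 ± 2·23.61 = [-15.71, 78.73].
80.7: z = 2.08, |z| > 2 → outlier.
81.6: z = 2.12, |z| > 2 → outlier.
Every other value lies within [-15.71, 78.73].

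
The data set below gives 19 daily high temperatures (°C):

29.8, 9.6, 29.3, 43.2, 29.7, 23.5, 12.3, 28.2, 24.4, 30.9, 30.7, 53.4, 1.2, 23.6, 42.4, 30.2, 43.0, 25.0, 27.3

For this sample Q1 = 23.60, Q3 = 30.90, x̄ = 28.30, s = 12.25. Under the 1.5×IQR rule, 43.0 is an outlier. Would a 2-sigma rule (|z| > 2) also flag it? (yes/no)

no

z = (43.0 − 28.30) / 12.25 = 1.20.
|z| = 1.20 ≤ 2.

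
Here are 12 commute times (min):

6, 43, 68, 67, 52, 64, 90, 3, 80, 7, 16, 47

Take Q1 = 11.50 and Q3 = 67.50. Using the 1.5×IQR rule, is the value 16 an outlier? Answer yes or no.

IQR = Q3 − Q1 = 67.50 − 11.50 = 56.00.
Lower fence = Q1 − 1.5·IQR = 11.50 − 84.00 = -72.50.
Upper fence = Q3 + 1.5·IQR = 67.50 + 84.00 = 151.50.
16 lies within [-72.50, 151.50].

no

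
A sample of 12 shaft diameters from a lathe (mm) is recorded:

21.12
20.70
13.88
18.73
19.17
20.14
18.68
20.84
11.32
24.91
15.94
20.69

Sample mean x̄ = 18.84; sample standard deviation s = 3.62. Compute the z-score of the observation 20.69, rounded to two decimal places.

0.51

z = (20.69 − 18.84) / 3.62 = 0.51.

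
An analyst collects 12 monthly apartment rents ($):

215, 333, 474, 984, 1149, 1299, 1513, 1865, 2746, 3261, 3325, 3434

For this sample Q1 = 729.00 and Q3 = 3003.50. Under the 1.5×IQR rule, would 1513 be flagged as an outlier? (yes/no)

no

IQR = Q3 − Q1 = 3003.50 − 729.00 = 2274.50.
Lower fence = Q1 − 1.5·IQR = 729.00 − 3411.75 = -2682.75.
Upper fence = Q3 + 1.5·IQR = 3003.50 + 3411.75 = 6415.25.
1513 lies within [-2682.75, 6415.25].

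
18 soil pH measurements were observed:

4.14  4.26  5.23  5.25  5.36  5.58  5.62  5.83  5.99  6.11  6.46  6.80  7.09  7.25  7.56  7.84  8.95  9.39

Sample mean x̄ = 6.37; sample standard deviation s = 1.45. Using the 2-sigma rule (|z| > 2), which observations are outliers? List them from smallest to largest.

9.39

Cutoffs at x̄ ± 2s: 6.37 ± 2·1.45 = [3.47, 9.27].
9.39: z = 2.08, |z| > 2 → outlier.
Every other value lies within [3.47, 9.27].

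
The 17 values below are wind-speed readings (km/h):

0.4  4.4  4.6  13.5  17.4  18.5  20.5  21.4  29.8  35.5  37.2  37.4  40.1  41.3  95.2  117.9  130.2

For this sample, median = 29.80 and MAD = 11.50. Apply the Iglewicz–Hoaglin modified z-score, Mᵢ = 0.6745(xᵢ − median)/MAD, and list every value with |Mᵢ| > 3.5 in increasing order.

95.2, 117.9, 130.2

|Mᵢ| > 3.5 ⇔ |xᵢ − 29.80| > 3.5·11.50/0.6745 = 59.67.
So outliers lie outside [-29.87, 89.47].
95.2: M = 3.84 → outlier.
117.9: M = 5.17 → outlier.
130.2: M = 5.89 → outlier.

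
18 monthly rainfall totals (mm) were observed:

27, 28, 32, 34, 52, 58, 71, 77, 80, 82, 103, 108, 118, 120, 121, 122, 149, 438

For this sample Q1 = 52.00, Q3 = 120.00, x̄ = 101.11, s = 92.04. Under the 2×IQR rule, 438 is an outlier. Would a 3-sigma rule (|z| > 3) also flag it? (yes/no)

yes

z = (438 − 101.11) / 92.04 = 3.66.
|z| = 3.66 > 3.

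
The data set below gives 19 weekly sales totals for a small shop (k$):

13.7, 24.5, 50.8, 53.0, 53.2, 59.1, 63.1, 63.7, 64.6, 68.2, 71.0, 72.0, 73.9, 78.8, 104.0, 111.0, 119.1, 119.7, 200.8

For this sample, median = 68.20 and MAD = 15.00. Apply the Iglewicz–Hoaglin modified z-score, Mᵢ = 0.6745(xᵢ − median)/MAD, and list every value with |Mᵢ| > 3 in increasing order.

200.8

|Mᵢ| > 3 ⇔ |xᵢ − 68.20| > 3·15.00/0.6745 = 66.72.
So outliers lie outside [1.48, 134.92].
200.8: M = 5.96 → outlier.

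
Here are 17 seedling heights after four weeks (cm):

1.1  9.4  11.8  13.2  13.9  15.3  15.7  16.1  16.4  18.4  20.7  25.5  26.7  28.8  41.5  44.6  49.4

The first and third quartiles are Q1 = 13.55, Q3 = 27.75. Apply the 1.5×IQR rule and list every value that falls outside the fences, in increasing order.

IQR = Q3 − Q1 = 27.75 − 13.55 = 14.20.
Lower fence = Q1 − 1.5·IQR = 13.55 − 21.30 = -7.75.
Upper fence = Q3 + 1.5·IQR = 27.75 + 21.30 = 49.05.
49.4 > 49.05 → outlier.
All remaining values lie within [-7.75, 49.05].

49.4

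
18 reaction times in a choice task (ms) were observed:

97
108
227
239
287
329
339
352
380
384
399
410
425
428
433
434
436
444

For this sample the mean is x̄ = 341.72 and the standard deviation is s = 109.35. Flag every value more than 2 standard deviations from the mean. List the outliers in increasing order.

97, 108

Cutoffs at x̄ ± 2s: 341.72 ± 2·109.35 = [123.02, 560.42].
97: z = -2.24, |z| > 2 → outlier.
108: z = -2.14, |z| > 2 → outlier.
Every other value lies within [123.02, 560.42].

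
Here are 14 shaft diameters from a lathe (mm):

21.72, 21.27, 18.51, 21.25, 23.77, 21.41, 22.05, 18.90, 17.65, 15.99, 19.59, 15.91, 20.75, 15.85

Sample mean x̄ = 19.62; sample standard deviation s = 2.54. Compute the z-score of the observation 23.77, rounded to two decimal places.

1.63

z = (23.77 − 19.62) / 2.54 = 1.63.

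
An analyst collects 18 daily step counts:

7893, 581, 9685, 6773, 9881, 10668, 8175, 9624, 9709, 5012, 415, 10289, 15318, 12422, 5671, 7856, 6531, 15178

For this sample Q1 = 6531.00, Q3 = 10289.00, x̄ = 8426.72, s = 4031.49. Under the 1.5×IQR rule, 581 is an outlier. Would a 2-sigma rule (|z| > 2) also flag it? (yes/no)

no

z = (581 − 8426.72) / 4031.49 = -1.95.
|z| = 1.95 ≤ 2.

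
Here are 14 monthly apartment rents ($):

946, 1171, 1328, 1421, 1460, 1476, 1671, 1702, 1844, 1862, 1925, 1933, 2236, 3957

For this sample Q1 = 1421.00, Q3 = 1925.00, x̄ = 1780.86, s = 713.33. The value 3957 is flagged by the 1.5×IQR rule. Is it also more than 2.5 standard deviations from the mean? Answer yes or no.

yes

z = (3957 − 1780.86) / 713.33 = 3.05.
|z| = 3.05 > 2.5.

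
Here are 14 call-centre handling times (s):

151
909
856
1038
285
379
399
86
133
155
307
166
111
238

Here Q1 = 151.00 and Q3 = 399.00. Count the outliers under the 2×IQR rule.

2

IQR = 248.00; fences at 151.00 − 496.00 = -345.00 and 399.00 + 496.00 = 895.00.
Outside the cutoffs: 909, 1038.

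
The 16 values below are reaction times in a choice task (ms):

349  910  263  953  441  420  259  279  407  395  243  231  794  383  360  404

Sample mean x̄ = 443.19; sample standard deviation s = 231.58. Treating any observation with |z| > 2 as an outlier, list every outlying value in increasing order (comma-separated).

Cutoffs at x̄ ± 2s: 443.19 ± 2·231.58 = [-19.97, 906.35].
910: z = 2.02, |z| > 2 → outlier.
953: z = 2.20, |z| > 2 → outlier.
Every other value lies within [-19.97, 906.35].

910, 953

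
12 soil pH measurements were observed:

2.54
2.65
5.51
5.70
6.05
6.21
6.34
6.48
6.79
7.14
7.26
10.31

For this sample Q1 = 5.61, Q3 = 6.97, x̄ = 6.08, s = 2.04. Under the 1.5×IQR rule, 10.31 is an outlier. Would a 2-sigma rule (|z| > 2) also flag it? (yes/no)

z = (10.31 − 6.08) / 2.04 = 2.07.
|z| = 2.07 > 2.

yes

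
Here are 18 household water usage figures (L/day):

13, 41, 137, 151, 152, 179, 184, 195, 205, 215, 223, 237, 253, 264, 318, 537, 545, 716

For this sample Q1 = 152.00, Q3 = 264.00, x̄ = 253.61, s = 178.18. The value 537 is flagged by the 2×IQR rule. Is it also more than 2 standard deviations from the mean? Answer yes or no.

z = (537 − 253.61) / 178.18 = 1.59.
|z| = 1.59 ≤ 2.

no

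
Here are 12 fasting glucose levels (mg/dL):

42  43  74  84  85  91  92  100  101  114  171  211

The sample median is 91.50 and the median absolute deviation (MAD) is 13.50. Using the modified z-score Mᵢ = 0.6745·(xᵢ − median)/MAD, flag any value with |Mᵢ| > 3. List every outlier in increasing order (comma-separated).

|Mᵢ| > 3 ⇔ |xᵢ − 91.50| > 3·13.50/0.6745 = 60.04.
So outliers lie outside [31.46, 151.54].
171: M = 3.97 → outlier.
211: M = 5.97 → outlier.

171, 211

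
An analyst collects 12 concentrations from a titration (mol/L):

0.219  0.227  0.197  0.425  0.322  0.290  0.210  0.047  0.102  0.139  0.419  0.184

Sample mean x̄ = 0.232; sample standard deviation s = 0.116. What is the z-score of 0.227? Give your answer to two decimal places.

-0.04

z = (0.227 − 0.232) / 0.116 = -0.04.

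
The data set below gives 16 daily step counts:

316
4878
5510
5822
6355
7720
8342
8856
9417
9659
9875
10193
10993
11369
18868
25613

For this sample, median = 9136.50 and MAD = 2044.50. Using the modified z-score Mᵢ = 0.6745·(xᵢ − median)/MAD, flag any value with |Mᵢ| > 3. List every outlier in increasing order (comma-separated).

18868, 25613

|Mᵢ| > 3 ⇔ |xᵢ − 9136.50| > 3·2044.50/0.6745 = 9093.40.
So outliers lie outside [43.10, 18229.90].
18868: M = 3.21 → outlier.
25613: M = 5.44 → outlier.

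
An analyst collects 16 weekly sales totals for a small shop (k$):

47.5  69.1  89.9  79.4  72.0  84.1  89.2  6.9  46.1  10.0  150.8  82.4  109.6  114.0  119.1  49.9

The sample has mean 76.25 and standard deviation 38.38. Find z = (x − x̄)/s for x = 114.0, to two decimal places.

0.98

z = (114.0 − 76.25) / 38.38 = 0.98.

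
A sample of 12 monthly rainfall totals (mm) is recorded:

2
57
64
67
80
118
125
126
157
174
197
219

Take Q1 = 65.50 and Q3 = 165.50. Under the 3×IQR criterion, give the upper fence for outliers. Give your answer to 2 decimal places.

IQR = Q3 − Q1 = 165.50 − 65.50 = 100.00.
Lower fence = Q1 − 3·IQR = 65.50 − 300.00 = -234.50.
Upper fence = Q3 + 3·IQR = 165.50 + 300.00 = 465.50.

465.50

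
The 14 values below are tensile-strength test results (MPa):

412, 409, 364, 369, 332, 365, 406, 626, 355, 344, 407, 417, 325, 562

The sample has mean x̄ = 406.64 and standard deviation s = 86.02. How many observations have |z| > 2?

Cutoffs: x̄ ± 2s = [234.60, 578.68].
Outside the cutoffs: 626.

1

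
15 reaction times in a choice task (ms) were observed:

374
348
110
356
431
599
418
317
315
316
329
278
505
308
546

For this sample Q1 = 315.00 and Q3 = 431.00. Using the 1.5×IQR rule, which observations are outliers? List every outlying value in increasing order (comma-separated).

IQR = Q3 − Q1 = 431.00 − 315.00 = 116.00.
Lower fence = Q1 − 1.5·IQR = 315.00 − 174.00 = 141.00.
Upper fence = Q3 + 1.5·IQR = 431.00 + 174.00 = 605.00.
110 < 141.00 → outlier.
All remaining values lie within [141.00, 605.00].

110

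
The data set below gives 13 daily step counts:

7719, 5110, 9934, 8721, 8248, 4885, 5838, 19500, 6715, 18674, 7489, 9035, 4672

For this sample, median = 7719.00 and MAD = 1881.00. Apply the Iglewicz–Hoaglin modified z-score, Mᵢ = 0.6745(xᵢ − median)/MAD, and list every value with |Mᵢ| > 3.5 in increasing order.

18674, 19500

|Mᵢ| > 3.5 ⇔ |xᵢ − 7719.00| > 3.5·1881.00/0.6745 = 9760.56.
So outliers lie outside [-2041.56, 17479.56].
18674: M = 3.93 → outlier.
19500: M = 4.22 → outlier.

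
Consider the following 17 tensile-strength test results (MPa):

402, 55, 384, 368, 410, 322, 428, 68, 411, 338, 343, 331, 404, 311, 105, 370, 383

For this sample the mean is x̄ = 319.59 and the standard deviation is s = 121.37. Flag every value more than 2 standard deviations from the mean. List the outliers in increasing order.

55, 68

Cutoffs at x̄ ± 2s: 319.59 ± 2·121.37 = [76.85, 562.33].
55: z = -2.18, |z| > 2 → outlier.
68: z = -2.07, |z| > 2 → outlier.
Every other value lies within [76.85, 562.33].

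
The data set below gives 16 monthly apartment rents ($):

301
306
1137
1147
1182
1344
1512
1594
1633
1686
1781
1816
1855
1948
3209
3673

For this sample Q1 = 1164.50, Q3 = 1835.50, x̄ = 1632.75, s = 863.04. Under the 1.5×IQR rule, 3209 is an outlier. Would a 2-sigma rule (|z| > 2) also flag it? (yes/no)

no

z = (3209 − 1632.75) / 863.04 = 1.83.
|z| = 1.83 ≤ 2.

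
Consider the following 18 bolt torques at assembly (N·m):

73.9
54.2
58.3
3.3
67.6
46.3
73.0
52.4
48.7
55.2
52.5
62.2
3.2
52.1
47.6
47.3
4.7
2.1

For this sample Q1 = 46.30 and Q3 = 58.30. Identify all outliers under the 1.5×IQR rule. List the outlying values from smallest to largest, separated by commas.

2.1, 3.2, 3.3, 4.7

IQR = Q3 − Q1 = 58.30 − 46.30 = 12.00.
Lower fence = Q1 − 1.5·IQR = 46.30 − 18.00 = 28.30.
Upper fence = Q3 + 1.5·IQR = 58.30 + 18.00 = 76.30.
2.1 < 28.30 → outlier.
3.2 < 28.30 → outlier.
3.3 < 28.30 → outlier.
4.7 < 28.30 → outlier.
All remaining values lie within [28.30, 76.30].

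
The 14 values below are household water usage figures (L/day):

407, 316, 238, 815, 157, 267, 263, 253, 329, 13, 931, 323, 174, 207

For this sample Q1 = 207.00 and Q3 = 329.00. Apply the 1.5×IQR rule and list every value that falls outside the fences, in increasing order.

IQR = Q3 − Q1 = 329.00 − 207.00 = 122.00.
Lower fence = Q1 − 1.5·IQR = 207.00 − 183.00 = 24.00.
Upper fence = Q3 + 1.5·IQR = 329.00 + 183.00 = 512.00.
13 < 24.00 → outlier.
815 > 512.00 → outlier.
931 > 512.00 → outlier.
All remaining values lie within [24.00, 512.00].

13, 815, 931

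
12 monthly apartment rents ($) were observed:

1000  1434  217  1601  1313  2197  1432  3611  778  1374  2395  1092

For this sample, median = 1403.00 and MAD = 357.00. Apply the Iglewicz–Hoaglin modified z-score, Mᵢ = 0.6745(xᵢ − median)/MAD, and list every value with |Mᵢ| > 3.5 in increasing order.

|Mᵢ| > 3.5 ⇔ |xᵢ − 1403.00| > 3.5·357.00/0.6745 = 1852.48.
So outliers lie outside [-449.48, 3255.48].
3611: M = 4.17 → outlier.

3611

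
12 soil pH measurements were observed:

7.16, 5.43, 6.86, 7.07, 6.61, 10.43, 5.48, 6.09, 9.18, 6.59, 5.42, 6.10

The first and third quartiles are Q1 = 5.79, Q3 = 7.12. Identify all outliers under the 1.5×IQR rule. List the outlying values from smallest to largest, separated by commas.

IQR = Q3 − Q1 = 7.12 − 5.79 = 1.33.
Lower fence = Q1 − 1.5·IQR = 5.79 − 1.995 = 3.795.
Upper fence = Q3 + 1.5·IQR = 7.12 + 1.995 = 9.115.
9.18 > 9.115 → outlier.
10.43 > 9.115 → outlier.
All remaining values lie within [3.795, 9.115].

9.18, 10.43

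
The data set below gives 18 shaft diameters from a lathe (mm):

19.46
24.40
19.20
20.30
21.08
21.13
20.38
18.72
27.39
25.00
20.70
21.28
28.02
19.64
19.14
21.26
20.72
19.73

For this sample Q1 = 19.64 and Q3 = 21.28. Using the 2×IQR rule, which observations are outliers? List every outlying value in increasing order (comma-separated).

IQR = Q3 − Q1 = 21.28 − 19.64 = 1.64.
Lower fence = Q1 − 2·IQR = 19.64 − 3.28 = 16.36.
Upper fence = Q3 + 2·IQR = 21.28 + 3.28 = 24.56.
25.00 > 24.56 → outlier.
27.39 > 24.56 → outlier.
28.02 > 24.56 → outlier.
All remaining values lie within [16.36, 24.56].

25.00, 27.39, 28.02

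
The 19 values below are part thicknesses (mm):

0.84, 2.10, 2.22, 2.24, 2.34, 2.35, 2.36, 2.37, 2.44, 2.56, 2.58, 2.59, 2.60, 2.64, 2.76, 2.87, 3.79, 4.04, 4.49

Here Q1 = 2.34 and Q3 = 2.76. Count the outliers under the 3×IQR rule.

IQR = 0.42; fences at 2.34 − 1.26 = 1.08 and 2.76 + 1.26 = 4.02.
Outside the cutoffs: 0.84, 4.04, 4.49.

3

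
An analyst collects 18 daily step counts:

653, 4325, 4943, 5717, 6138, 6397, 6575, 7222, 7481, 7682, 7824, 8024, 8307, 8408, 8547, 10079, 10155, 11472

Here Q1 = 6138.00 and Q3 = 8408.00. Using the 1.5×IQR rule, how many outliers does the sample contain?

IQR = 2270.00; fences at 6138.00 − 3405.00 = 2733.00 and 8408.00 + 3405.00 = 11813.00.
Outside the cutoffs: 653.

1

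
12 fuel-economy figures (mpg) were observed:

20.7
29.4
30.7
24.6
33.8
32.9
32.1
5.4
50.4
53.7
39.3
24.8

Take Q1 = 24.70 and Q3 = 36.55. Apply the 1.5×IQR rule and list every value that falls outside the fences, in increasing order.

IQR = Q3 − Q1 = 36.55 − 24.70 = 11.85.
Lower fence = Q1 − 1.5·IQR = 24.70 − 17.775 = 6.925.
Upper fence = Q3 + 1.5·IQR = 36.55 + 17.775 = 54.325.
5.4 < 6.925 → outlier.
All remaining values lie within [6.925, 54.325].

5.4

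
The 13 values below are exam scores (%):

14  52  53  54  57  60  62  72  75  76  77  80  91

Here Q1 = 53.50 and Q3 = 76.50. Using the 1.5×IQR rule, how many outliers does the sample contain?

IQR = 23.00; fences at 53.50 − 34.50 = 19.00 and 76.50 + 34.50 = 111.00.
Outside the cutoffs: 14.

1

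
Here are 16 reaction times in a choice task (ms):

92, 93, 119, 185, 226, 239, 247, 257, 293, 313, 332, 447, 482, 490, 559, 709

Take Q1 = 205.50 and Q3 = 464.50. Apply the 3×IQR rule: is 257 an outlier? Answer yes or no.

no

IQR = Q3 − Q1 = 464.50 − 205.50 = 259.00.
Lower fence = Q1 − 3·IQR = 205.50 − 777.00 = -571.50.
Upper fence = Q3 + 3·IQR = 464.50 + 777.00 = 1241.50.
257 lies within [-571.50, 1241.50].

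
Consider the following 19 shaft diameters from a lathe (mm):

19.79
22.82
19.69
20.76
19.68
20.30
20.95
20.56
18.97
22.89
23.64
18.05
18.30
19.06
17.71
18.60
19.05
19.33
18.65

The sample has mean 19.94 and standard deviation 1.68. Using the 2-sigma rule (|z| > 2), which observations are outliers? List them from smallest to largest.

Cutoffs at x̄ ± 2s: 19.94 ± 2·1.68 = [16.58, 23.30].
23.64: z = 2.20, |z| > 2 → outlier.
Every other value lies within [16.58, 23.30].

23.64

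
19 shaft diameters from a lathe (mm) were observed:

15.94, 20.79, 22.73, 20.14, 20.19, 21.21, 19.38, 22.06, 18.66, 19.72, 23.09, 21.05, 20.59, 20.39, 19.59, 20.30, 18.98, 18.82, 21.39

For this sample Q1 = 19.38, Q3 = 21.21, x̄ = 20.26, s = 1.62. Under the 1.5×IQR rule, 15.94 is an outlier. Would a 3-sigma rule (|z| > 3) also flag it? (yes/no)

no

z = (15.94 − 20.26) / 1.62 = -2.67.
|z| = 2.67 ≤ 3.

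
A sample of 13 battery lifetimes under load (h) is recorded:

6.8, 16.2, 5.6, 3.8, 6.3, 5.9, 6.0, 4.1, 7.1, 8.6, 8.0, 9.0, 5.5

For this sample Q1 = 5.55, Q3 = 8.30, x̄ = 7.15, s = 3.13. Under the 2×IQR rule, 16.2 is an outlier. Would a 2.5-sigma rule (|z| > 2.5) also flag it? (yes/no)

yes

z = (16.2 − 7.15) / 3.13 = 2.89.
|z| = 2.89 > 2.5.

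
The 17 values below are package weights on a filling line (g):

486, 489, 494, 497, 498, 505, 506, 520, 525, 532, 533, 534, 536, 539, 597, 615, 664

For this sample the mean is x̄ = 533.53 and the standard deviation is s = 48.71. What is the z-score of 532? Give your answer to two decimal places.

z = (532 − 533.53) / 48.71 = -0.03.

-0.03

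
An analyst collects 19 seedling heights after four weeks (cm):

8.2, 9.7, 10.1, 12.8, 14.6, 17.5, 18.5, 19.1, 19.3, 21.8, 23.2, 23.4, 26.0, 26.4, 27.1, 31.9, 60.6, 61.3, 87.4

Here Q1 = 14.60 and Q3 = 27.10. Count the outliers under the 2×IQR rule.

3

IQR = 12.50; fences at 14.60 − 25.00 = -10.40 and 27.10 + 25.00 = 52.10.
Outside the cutoffs: 60.6, 61.3, 87.4.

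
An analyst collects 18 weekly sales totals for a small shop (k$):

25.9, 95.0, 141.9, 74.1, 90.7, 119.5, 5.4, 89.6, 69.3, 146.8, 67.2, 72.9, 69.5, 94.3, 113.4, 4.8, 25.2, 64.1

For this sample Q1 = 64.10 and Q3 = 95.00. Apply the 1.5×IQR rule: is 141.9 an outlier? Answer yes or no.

yes

IQR = Q3 − Q1 = 95.00 − 64.10 = 30.90.
Lower fence = Q1 − 1.5·IQR = 64.10 − 46.35 = 17.75.
Upper fence = Q3 + 1.5·IQR = 95.00 + 46.35 = 141.35.
141.9 lies above the upper fence.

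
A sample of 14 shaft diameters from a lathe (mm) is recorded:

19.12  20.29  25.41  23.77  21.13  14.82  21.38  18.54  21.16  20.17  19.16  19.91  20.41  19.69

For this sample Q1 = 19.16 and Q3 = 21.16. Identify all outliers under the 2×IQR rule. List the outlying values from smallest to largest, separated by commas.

14.82, 25.41

IQR = Q3 − Q1 = 21.16 − 19.16 = 2.00.
Lower fence = Q1 − 2·IQR = 19.16 − 4.00 = 15.16.
Upper fence = Q3 + 2·IQR = 21.16 + 4.00 = 25.16.
14.82 < 15.16 → outlier.
25.41 > 25.16 → outlier.
All remaining values lie within [15.16, 25.16].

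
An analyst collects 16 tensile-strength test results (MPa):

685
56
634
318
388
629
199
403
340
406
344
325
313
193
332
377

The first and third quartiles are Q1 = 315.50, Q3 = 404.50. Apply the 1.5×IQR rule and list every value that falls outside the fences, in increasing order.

56, 629, 634, 685

IQR = Q3 − Q1 = 404.50 − 315.50 = 89.00.
Lower fence = Q1 − 1.5·IQR = 315.50 − 133.50 = 182.00.
Upper fence = Q3 + 1.5·IQR = 404.50 + 133.50 = 538.00.
56 < 182.00 → outlier.
629 > 538.00 → outlier.
634 > 538.00 → outlier.
685 > 538.00 → outlier.
All remaining values lie within [182.00, 538.00].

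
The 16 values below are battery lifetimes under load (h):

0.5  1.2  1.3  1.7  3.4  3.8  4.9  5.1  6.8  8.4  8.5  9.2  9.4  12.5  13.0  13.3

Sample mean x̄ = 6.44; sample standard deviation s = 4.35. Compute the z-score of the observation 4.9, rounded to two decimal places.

z = (4.9 − 6.44) / 4.35 = -0.35.

-0.35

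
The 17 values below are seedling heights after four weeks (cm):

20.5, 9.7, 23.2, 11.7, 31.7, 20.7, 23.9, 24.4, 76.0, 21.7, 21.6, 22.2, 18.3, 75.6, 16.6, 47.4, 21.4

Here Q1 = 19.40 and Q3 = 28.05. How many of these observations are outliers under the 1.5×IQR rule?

IQR = 8.65; fences at 19.40 − 12.975 = 6.425 and 28.05 + 12.975 = 41.025.
Outside the cutoffs: 47.4, 75.6, 76.0.

3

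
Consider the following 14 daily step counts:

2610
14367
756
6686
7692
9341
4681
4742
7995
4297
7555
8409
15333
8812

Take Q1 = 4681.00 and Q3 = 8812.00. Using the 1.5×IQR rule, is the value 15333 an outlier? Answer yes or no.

yes

IQR = Q3 − Q1 = 8812.00 − 4681.00 = 4131.00.
Lower fence = Q1 − 1.5·IQR = 4681.00 − 6196.50 = -1515.50.
Upper fence = Q3 + 1.5·IQR = 8812.00 + 6196.50 = 15008.50.
15333 lies above the upper fence.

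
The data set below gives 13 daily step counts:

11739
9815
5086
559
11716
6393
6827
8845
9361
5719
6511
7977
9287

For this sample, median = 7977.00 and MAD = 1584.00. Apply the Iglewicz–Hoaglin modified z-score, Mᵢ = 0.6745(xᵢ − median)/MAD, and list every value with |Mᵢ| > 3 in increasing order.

559

|Mᵢ| > 3 ⇔ |xᵢ − 7977.00| > 3·1584.00/0.6745 = 7045.22.
So outliers lie outside [931.78, 15022.22].
559: M = -3.16 → outlier.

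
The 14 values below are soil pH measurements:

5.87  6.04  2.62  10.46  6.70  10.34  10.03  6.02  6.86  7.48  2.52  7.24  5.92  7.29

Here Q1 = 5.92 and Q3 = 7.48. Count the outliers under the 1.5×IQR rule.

IQR = 1.56; fences at 5.92 − 2.34 = 3.58 and 7.48 + 2.34 = 9.82.
Outside the cutoffs: 2.52, 2.62, 10.03, 10.34, 10.46.

5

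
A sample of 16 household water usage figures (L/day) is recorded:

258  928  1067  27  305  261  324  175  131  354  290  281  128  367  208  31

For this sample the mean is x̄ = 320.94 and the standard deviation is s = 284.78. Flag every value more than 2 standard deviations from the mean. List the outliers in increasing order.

928, 1067

Cutoffs at x̄ ± 2s: 320.94 ± 2·284.78 = [-248.62, 890.50].
928: z = 2.13, |z| > 2 → outlier.
1067: z = 2.62, |z| > 2 → outlier.
Every other value lies within [-248.62, 890.50].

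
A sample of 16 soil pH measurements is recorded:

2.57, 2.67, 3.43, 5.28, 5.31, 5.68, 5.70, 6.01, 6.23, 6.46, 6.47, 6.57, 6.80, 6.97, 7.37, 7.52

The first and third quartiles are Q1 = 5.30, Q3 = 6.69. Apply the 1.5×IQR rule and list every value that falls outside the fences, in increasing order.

2.57, 2.67

IQR = Q3 − Q1 = 6.69 − 5.30 = 1.39.
Lower fence = Q1 − 1.5·IQR = 5.30 − 2.085 = 3.215.
Upper fence = Q3 + 1.5·IQR = 6.69 + 2.085 = 8.775.
2.57 < 3.215 → outlier.
2.67 < 3.215 → outlier.
All remaining values lie within [3.215, 8.775].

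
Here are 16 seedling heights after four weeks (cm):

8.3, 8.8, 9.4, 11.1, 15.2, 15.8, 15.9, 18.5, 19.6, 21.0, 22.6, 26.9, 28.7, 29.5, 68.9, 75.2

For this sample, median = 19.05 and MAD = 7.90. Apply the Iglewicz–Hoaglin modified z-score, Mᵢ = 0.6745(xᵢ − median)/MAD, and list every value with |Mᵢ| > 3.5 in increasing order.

|Mᵢ| > 3.5 ⇔ |xᵢ − 19.05| > 3.5·7.90/0.6745 = 40.99.
So outliers lie outside [-21.94, 60.04].
68.9: M = 4.26 → outlier.
75.2: M = 4.79 → outlier.

68.9, 75.2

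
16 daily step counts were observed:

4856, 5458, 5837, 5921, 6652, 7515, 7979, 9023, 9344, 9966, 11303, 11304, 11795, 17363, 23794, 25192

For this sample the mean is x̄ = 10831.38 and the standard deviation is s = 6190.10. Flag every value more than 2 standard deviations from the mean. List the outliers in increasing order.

Cutoffs at x̄ ± 2s: 10831.38 ± 2·6190.10 = [-1548.82, 23211.58].
23794: z = 2.09, |z| > 2 → outlier.
25192: z = 2.32, |z| > 2 → outlier.
Every other value lies within [-1548.82, 23211.58].

23794, 25192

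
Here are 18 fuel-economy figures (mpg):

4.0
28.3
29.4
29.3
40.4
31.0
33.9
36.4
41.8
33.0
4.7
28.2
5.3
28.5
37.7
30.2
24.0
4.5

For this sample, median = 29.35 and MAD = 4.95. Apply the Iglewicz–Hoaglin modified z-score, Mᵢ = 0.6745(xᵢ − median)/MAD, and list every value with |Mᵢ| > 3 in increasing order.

|Mᵢ| > 3 ⇔ |xᵢ − 29.35| > 3·4.95/0.6745 = 22.02.
So outliers lie outside [7.33, 51.37].
4.0: M = -3.45 → outlier.
4.5: M = -3.39 → outlier.
4.7: M = -3.36 → outlier.
5.3: M = -3.28 → outlier.

4.0, 4.5, 4.7, 5.3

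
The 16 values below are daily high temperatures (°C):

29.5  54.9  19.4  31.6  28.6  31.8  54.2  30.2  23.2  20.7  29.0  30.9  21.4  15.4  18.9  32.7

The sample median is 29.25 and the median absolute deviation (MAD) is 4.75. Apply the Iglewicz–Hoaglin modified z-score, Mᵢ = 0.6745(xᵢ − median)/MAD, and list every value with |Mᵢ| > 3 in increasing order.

|Mᵢ| > 3 ⇔ |xᵢ − 29.25| > 3·4.75/0.6745 = 21.13.
So outliers lie outside [8.12, 50.38].
54.2: M = 3.54 → outlier.
54.9: M = 3.64 → outlier.

54.2, 54.9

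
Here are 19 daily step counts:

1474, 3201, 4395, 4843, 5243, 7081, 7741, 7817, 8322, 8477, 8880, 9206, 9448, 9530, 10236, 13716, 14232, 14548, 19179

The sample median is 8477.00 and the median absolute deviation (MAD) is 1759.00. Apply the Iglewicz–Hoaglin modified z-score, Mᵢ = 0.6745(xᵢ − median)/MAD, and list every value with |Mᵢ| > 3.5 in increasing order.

19179

|Mᵢ| > 3.5 ⇔ |xᵢ − 8477.00| > 3.5·1759.00/0.6745 = 9127.50.
So outliers lie outside [-650.50, 17604.50].
19179: M = 4.10 → outlier.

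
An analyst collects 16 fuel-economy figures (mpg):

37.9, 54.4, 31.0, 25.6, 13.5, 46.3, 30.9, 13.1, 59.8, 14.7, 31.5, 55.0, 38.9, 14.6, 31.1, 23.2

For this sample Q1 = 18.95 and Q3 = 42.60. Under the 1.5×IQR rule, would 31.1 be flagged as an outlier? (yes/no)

no

IQR = Q3 − Q1 = 42.60 − 18.95 = 23.65.
Lower fence = Q1 − 1.5·IQR = 18.95 − 35.475 = -16.525.
Upper fence = Q3 + 1.5·IQR = 42.60 + 35.475 = 78.075.
31.1 lies within [-16.525, 78.075].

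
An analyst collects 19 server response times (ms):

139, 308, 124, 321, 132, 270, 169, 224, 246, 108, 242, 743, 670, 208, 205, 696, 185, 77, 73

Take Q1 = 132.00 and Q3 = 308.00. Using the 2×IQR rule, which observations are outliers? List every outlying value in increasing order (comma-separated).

IQR = Q3 − Q1 = 308.00 − 132.00 = 176.00.
Lower fence = Q1 − 2·IQR = 132.00 − 352.00 = -220.00.
Upper fence = Q3 + 2·IQR = 308.00 + 352.00 = 660.00.
670 > 660.00 → outlier.
696 > 660.00 → outlier.
743 > 660.00 → outlier.
All remaining values lie within [-220.00, 660.00].

670, 696, 743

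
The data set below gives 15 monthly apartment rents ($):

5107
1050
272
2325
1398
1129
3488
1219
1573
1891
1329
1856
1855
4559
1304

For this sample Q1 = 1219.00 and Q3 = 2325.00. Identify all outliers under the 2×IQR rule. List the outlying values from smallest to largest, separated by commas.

4559, 5107

IQR = Q3 − Q1 = 2325.00 − 1219.00 = 1106.00.
Lower fence = Q1 − 2·IQR = 1219.00 − 2212.00 = -993.00.
Upper fence = Q3 + 2·IQR = 2325.00 + 2212.00 = 4537.00.
4559 > 4537.00 → outlier.
5107 > 4537.00 → outlier.
All remaining values lie within [-993.00, 4537.00].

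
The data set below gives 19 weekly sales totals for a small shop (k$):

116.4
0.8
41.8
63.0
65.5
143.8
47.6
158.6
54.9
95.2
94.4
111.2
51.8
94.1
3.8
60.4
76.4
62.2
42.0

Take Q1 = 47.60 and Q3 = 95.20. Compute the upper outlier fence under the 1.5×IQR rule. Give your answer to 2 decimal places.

IQR = Q3 − Q1 = 95.20 − 47.60 = 47.60.
Lower fence = Q1 − 1.5·IQR = 47.60 − 71.40 = -23.80.
Upper fence = Q3 + 1.5·IQR = 95.20 + 71.40 = 166.60.

166.60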